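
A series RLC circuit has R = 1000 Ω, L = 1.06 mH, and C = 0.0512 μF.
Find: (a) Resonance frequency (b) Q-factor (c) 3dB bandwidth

Step 1 — Resonance: ω₀ = 1/√(LC) = 1/√(0.00106·5.12e-08) = 1.357e+05 rad/s.
Step 2 — f₀ = ω₀/(2π) = 2.16e+04 Hz.
Step 3 — Series Q: Q = ω₀L/R = 1.357e+05·0.00106/1000 = 0.1439.
Step 4 — Bandwidth: Δω = ω₀/Q = 9.434e+05 rad/s; BW = Δω/(2π) = 1.501e+05 Hz.

(a) f₀ = 2.16e+04 Hz  (b) Q = 0.1439  (c) BW = 1.501e+05 Hz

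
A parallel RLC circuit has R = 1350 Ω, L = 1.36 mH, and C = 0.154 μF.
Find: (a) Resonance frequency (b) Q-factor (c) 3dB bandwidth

Step 1 — Resonance: ω₀ = 1/√(LC) = 1/√(0.00136·1.54e-07) = 6.91e+04 rad/s.
Step 2 — f₀ = ω₀/(2π) = 1.1e+04 Hz.
Step 3 — Parallel Q: Q = R/(ω₀L) = 1350/(6.91e+04·0.00136) = 14.37.
Step 4 — Bandwidth: Δω = ω₀/Q = 4810 rad/s; BW = Δω/(2π) = 765.5 Hz.

(a) f₀ = 1.1e+04 Hz  (b) Q = 14.37  (c) BW = 765.5 Hz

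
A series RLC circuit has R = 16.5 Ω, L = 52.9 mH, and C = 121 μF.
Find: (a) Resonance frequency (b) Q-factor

Step 1 — Resonance condition Im(Z)=0 gives ω₀ = 1/√(LC).
Step 2 — ω₀ = 1/√(0.0529·0.000121) = 395.3 rad/s.
Step 3 — f₀ = ω₀/(2π) = 62.91 Hz.
Step 4 — Series Q: Q = ω₀L/R = 395.3·0.0529/16.5 = 1.267.

(a) f₀ = 62.91 Hz  (b) Q = 1.267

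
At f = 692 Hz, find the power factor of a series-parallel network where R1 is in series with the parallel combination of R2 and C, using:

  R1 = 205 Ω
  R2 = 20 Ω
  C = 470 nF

Step 1 — Angular frequency: ω = 2π·f = 2π·692 = 4348 rad/s.
Step 2 — Component impedances:
  R1: Z = R = 205 Ω
  R2: Z = R = 20 Ω
  C: Z = 1/(jωC) = -j/(ω·C) = 0 - j489.3 Ω
Step 3 — Parallel branch: R2 || C = 1/(1/R2 + 1/C) = 19.97 - j0.8161 Ω.
Step 4 — Series with R1: Z_total = R1 + (R2 || C) = 225 - j0.8161 Ω = 225∠-0.2° Ω.
Step 5 — Power factor: PF = cos(φ) = Re(Z)/|Z| = 225/225 = 1.
Step 6 — Type: Im(Z) = -0.8161 ⇒ leading (phase φ = -0.2°).

PF = 1 (leading, φ = -0.2°)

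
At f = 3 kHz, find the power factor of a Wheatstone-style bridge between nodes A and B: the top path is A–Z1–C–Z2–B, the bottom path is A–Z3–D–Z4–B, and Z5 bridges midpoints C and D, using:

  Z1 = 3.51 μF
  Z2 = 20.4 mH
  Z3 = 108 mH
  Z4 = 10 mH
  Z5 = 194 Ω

Step 1 — Angular frequency: ω = 2π·f = 2π·3000 = 1.885e+04 rad/s.
Step 2 — Component impedances:
  Z1: Z = 1/(jωC) = -j/(ω·C) = 0 - j15.11 Ω
  Z2: Z = jωL = j·1.885e+04·0.0204 = 0 + j384.5 Ω
  Z3: Z = jωL = j·1.885e+04·0.108 = 0 + j2036 Ω
  Z4: Z = jωL = j·1.885e+04·0.01 = 0 + j188.5 Ω
  Z5: Z = R = 194 Ω
Step 3 — Bridge requires nodal analysis (the Z5 bridge couples midpoints C and D, so the two paths cannot be reduced to a simple series/parallel combination). Setting node B to ground and injecting 1 A at node A, the 3-node admittance system at A, C, D solves to V_A = Z_AB = 75.13 + j143.9 Ω = 162.3∠62.4° Ω.
Step 4 — Power factor: PF = cos(φ) = Re(Z)/|Z| = 75.131/162.34 = 0.4628.
Step 5 — Type: Im(Z) = 143.9 ⇒ lagging (phase φ = 62.4°).

PF = 0.4628 (lagging, φ = 62.4°)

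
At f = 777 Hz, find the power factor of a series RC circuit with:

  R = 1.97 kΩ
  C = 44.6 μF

Step 1 — Angular frequency: ω = 2π·f = 2π·777 = 4882 rad/s.
Step 2 — Component impedances:
  R: Z = R = 1970 Ω
  C: Z = 1/(jωC) = -j/(ω·C) = 0 - j4.593 Ω
Step 3 — Series combination: Z_total = R + C = 1970 - j4.593 Ω = 1970∠-0.1° Ω.
Step 4 — Power factor: PF = cos(φ) = Re(Z)/|Z| = 1970/1970 = 1.
Step 5 — Type: Im(Z) = -4.593 ⇒ leading (phase φ = -0.1°).

PF = 1 (leading, φ = -0.1°)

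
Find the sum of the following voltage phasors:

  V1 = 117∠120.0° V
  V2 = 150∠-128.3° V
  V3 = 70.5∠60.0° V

Step 1 — Convert each phasor to rectangular form:
  V1 = 117·(cos(120.0°) + j·sin(120.0°)) = -58.5 + j101.3 V
  V2 = 150·(cos(-128.3°) + j·sin(-128.3°)) = -92.97 - j117.7 V
  V3 = 70.5·(cos(60.0°) + j·sin(60.0°)) = 35.25 + j61.05 V
Step 2 — Sum components: V_total = -116.2 + j44.66 V.
Step 3 — Convert to polar: |V_total| = 124.5 V, ∠V_total = 159.0°.

V_total = 124.5∠159.0° V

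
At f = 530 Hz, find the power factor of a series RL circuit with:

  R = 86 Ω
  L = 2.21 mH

Step 1 — Angular frequency: ω = 2π·f = 2π·530 = 3330 rad/s.
Step 2 — Component impedances:
  R: Z = R = 86 Ω
  L: Z = jωL = j·3330·0.00221 = 0 + j7.359 Ω
Step 3 — Series combination: Z_total = R + L = 86 + j7.359 Ω = 86.31∠4.9° Ω.
Step 4 — Power factor: PF = cos(φ) = Re(Z)/|Z| = 86/86.31 = 0.9964.
Step 5 — Type: Im(Z) = 7.359 ⇒ lagging (phase φ = 4.9°).

PF = 0.9964 (lagging, φ = 4.9°)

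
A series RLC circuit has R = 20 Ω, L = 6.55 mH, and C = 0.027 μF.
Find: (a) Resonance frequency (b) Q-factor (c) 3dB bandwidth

Step 1 — Resonance: ω₀ = 1/√(LC) = 1/√(0.00655·2.7e-08) = 7.52e+04 rad/s.
Step 2 — f₀ = ω₀/(2π) = 1.197e+04 Hz.
Step 3 — Series Q: Q = ω₀L/R = 7.52e+04·0.00655/20 = 24.63.
Step 4 — Bandwidth: Δω = ω₀/Q = 3053 rad/s; BW = Δω/(2π) = 486 Hz.

(a) f₀ = 1.197e+04 Hz  (b) Q = 24.63  (c) BW = 486 Hz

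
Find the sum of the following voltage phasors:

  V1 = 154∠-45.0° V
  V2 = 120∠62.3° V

Step 1 — Convert each phasor to rectangular form:
  V1 = 154·(cos(-45.0°) + j·sin(-45.0°)) = 108.9 - j108.9 V
  V2 = 120·(cos(62.3°) + j·sin(62.3°)) = 55.78 + j106.2 V
Step 2 — Sum components: V_total = 164.7 - j2.647 V.
Step 3 — Convert to polar: |V_total| = 164.7 V, ∠V_total = -0.9°.

V_total = 164.7∠-0.9° V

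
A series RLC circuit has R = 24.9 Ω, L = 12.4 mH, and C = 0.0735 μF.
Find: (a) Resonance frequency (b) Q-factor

Step 1 — Resonance condition Im(Z)=0 gives ω₀ = 1/√(LC).
Step 2 — ω₀ = 1/√(0.0124·7.35e-08) = 3.312e+04 rad/s.
Step 3 — f₀ = ω₀/(2π) = 5272 Hz.
Step 4 — Series Q: Q = ω₀L/R = 3.312e+04·0.0124/24.9 = 16.5.

(a) f₀ = 5272 Hz  (b) Q = 16.5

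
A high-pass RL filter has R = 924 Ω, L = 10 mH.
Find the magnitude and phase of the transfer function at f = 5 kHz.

Step 1 — Angular frequency: ω = 2π·5000 = 3.142e+04 rad/s.
Step 2 — Transfer function: H(jω) = jωL/(R + jωL).
Step 3 — Numerator jωL = j·314.2; denominator R + jωL = 924 + j314.2.
Step 4 — H = 0.1036 + j0.3048.
Step 5 — Magnitude: |H| = 0.3219 (-9.8 dB); phase: φ = 71.2°.

|H| = 0.3219 (-9.8 dB), φ = 71.2°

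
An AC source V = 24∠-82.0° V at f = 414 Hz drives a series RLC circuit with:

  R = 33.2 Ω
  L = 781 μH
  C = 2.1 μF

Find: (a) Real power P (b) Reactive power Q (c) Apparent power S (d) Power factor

Step 1 — Angular frequency: ω = 2π·f = 2π·414 = 2601 rad/s.
Step 2 — Component impedances:
  R: Z = R = 33.2 Ω
  L: Z = jωL = j·2601·0.000781 = 0 + j2.032 Ω
  C: Z = 1/(jωC) = -j/(ω·C) = 0 - j183.1 Ω
Step 3 — Series combination: Z_total = R + L + C = 33.2 - j181 Ω = 184.1∠-79.6° Ω.
Step 4 — Source phasor: V = 24∠-82.0° V = 3.34 - j23.77 V.
Step 5 — Current: I = V / Z = 0.1303 - j0.005443 A = 0.1304∠-2.4° A.
Step 6 — Complex power: S = V·I* = 0.5645 - j3.078 VA.
Step 7 — Real power: P = Re(S) = 0.5645 W.
Step 8 — Reactive power: Q = Im(S) = -3.078 VAR.
Step 9 — Apparent power: |S| = 3.13 VA.
Step 10 — Power factor: PF = P/|S| = 0.1804 (leading).

(a) P = 0.5645 W  (b) Q = -3.078 VAR  (c) S = 3.13 VA  (d) PF = 0.1804 (leading)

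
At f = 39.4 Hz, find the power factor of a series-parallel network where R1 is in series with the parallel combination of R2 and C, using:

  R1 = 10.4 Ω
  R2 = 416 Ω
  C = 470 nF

Step 1 — Angular frequency: ω = 2π·f = 2π·39.4 = 247.6 rad/s.
Step 2 — Component impedances:
  R1: Z = R = 10.4 Ω
  R2: Z = R = 416 Ω
  C: Z = 1/(jωC) = -j/(ω·C) = 0 - j8595 Ω
Step 3 — Parallel branch: R2 || C = 1/(1/R2 + 1/C) = 415 - j20.09 Ω.
Step 4 — Series with R1: Z_total = R1 + (R2 || C) = 425.4 - j20.09 Ω = 425.9∠-2.7° Ω.
Step 5 — Power factor: PF = cos(φ) = Re(Z)/|Z| = 425.43/425.9 = 0.9989.
Step 6 — Type: Im(Z) = -20.09 ⇒ leading (phase φ = -2.7°).

PF = 0.9989 (leading, φ = -2.7°)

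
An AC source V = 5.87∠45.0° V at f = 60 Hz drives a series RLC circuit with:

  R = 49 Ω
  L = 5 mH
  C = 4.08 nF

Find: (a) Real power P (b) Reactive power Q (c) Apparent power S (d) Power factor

Step 1 — Angular frequency: ω = 2π·f = 2π·60 = 377 rad/s.
Step 2 — Component impedances:
  R: Z = R = 49 Ω
  L: Z = jωL = j·377·0.005 = 0 + j1.885 Ω
  C: Z = 1/(jωC) = -j/(ω·C) = 0 - j6.501e+05 Ω
Step 3 — Series combination: Z_total = R + L + C = 49 - j6.501e+05 Ω = 6.501e+05∠-90.0° Ω.
Step 4 — Source phasor: V = 5.87∠45.0° V = 4.151 + j4.151 V.
Step 5 — Current: I = V / Z = -6.384e-06 + j6.385e-06 A = 9.029e-06∠135.0° A.
Step 6 — Complex power: S = V·I* = 3.994e-09 - j5.3e-05 VA.
Step 7 — Real power: P = Re(S) = 3.994e-09 W.
Step 8 — Reactive power: Q = Im(S) = -5.3e-05 VAR.
Step 9 — Apparent power: |S| = 5.3e-05 VA.
Step 10 — Power factor: PF = P/|S| = 7.537e-05 (leading).

(a) P = 3.994e-09 W  (b) Q = -5.3e-05 VAR  (c) S = 5.3e-05 VA  (d) PF = 7.537e-05 (leading)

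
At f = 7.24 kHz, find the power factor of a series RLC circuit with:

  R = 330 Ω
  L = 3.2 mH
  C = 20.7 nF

Step 1 — Angular frequency: ω = 2π·f = 2π·7240 = 4.549e+04 rad/s.
Step 2 — Component impedances:
  R: Z = R = 330 Ω
  L: Z = jωL = j·4.549e+04·0.0032 = 0 + j145.6 Ω
  C: Z = 1/(jωC) = -j/(ω·C) = 0 - j1062 Ω
Step 3 — Series combination: Z_total = R + L + C = 330 - j916.4 Ω = 974∠-70.2° Ω.
Step 4 — Power factor: PF = cos(φ) = Re(Z)/|Z| = 330/974 = 0.3388.
Step 5 — Type: Im(Z) = -916.4 ⇒ leading (phase φ = -70.2°).

PF = 0.3388 (leading, φ = -70.2°)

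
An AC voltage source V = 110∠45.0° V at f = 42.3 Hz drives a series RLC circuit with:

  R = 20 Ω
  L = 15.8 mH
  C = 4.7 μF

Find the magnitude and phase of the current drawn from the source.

Step 1 — Angular frequency: ω = 2π·f = 2π·42.3 = 265.8 rad/s.
Step 2 — Component impedances:
  R: Z = R = 20 Ω
  L: Z = jωL = j·265.8·0.0158 = 0 + j4.199 Ω
  C: Z = 1/(jωC) = -j/(ω·C) = 0 - j800.5 Ω
Step 3 — Series combination: Z_total = R + L + C = 20 - j796.3 Ω = 796.6∠-88.6° Ω.
Step 4 — Source phasor: V = 110∠45.0° V = 77.78 + j77.78 V.
Step 5 — Ohm's law: I = V / Z_total = (77.78 + j77.78) / (20 - j796.3) = -0.09516 + j0.1001 A.
Step 6 — Convert to polar: |I| = 0.1381 A, ∠I = 133.6°.

I = 0.1381∠133.6° A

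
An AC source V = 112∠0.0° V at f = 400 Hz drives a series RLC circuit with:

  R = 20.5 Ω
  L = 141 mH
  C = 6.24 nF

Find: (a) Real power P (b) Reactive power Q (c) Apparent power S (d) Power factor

Step 1 — Angular frequency: ω = 2π·f = 2π·400 = 2513 rad/s.
Step 2 — Component impedances:
  R: Z = R = 20.5 Ω
  L: Z = jωL = j·2513·0.141 = 0 + j354.4 Ω
  C: Z = 1/(jωC) = -j/(ω·C) = 0 - j6.376e+04 Ω
Step 3 — Series combination: Z_total = R + L + C = 20.5 - j6.341e+04 Ω = 6.341e+04∠-90.0° Ω.
Step 4 — Source phasor: V = 112∠0.0° V = 112 V.
Step 5 — Current: I = V / Z = 5.71e-07 + j0.001766 A = 0.001766∠90.0° A.
Step 6 — Complex power: S = V·I* = 6.396e-05 - j0.1978 VA.
Step 7 — Real power: P = Re(S) = 6.396e-05 W.
Step 8 — Reactive power: Q = Im(S) = -0.1978 VAR.
Step 9 — Apparent power: |S| = 0.1978 VA.
Step 10 — Power factor: PF = P/|S| = 0.0003233 (leading).

(a) P = 6.396e-05 W  (b) Q = -0.1978 VAR  (c) S = 0.1978 VA  (d) PF = 0.0003233 (leading)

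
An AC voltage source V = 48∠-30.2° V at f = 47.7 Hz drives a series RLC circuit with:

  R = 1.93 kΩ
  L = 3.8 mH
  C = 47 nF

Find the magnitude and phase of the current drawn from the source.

Step 1 — Angular frequency: ω = 2π·f = 2π·47.7 = 299.7 rad/s.
Step 2 — Component impedances:
  R: Z = R = 1930 Ω
  L: Z = jωL = j·299.7·0.0038 = 0 + j1.139 Ω
  C: Z = 1/(jωC) = -j/(ω·C) = 0 - j7.099e+04 Ω
Step 3 — Series combination: Z_total = R + L + C = 1930 - j7.099e+04 Ω = 7.102e+04∠-88.4° Ω.
Step 4 — Source phasor: V = 48∠-30.2° V = 41.49 - j24.14 V.
Step 5 — Ohm's law: I = V / Z_total = (41.49 - j24.14) / (1930 - j7.099e+04) = 0.0003557 + j0.0005747 A.
Step 6 — Convert to polar: |I| = 0.0006759 A, ∠I = 58.2°.

I = 0.0006759∠58.2° A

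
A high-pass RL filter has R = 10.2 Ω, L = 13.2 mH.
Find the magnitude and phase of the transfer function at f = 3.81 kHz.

Step 1 — Angular frequency: ω = 2π·3810 = 2.394e+04 rad/s.
Step 2 — Transfer function: H(jω) = jωL/(R + jωL).
Step 3 — Numerator jωL = j·316; denominator R + jωL = 10.2 + j316.
Step 4 — H = 0.999 + j0.03225.
Step 5 — Magnitude: |H| = 0.9995 (-0.0 dB); phase: φ = 1.8°.

|H| = 0.9995 (-0.0 dB), φ = 1.8°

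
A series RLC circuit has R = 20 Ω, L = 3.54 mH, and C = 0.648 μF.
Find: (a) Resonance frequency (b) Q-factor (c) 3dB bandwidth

Step 1 — Resonance: ω₀ = 1/√(LC) = 1/√(0.00354·6.48e-07) = 2.088e+04 rad/s.
Step 2 — f₀ = ω₀/(2π) = 3323 Hz.
Step 3 — Series Q: Q = ω₀L/R = 2.088e+04·0.00354/20 = 3.696.
Step 4 — Bandwidth: Δω = ω₀/Q = 5650 rad/s; BW = Δω/(2π) = 899.2 Hz.

(a) f₀ = 3323 Hz  (b) Q = 3.696  (c) BW = 899.2 Hz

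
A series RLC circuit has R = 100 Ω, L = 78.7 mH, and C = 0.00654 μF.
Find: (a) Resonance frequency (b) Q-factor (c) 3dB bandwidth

Step 1 — Resonance condition Im(Z)=0 gives ω₀ = 1/√(LC).
Step 2 — ω₀ = 1/√(0.0787·6.54e-09) = 4.408e+04 rad/s.
Step 3 — f₀ = ω₀/(2π) = 7015 Hz.
Step 4 — Series Q: Q = ω₀L/R = 4.408e+04·0.0787/100 = 34.69.
Step 5 — 3dB bandwidth: Δω = ω₀/Q = 1271 rad/s; BW = Δω/(2π) = 202.2 Hz.

(a) f₀ = 7015 Hz  (b) Q = 34.69  (c) BW = 202.2 Hz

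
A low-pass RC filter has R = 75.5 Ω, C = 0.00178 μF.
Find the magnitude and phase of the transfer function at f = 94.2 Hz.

Step 1 — Angular frequency: ω = 2π·94.2 = 591.9 rad/s.
Step 2 — Transfer function: H(jω) = 1/(1 + jωRC).
Step 3 — Denominator: 1 + jωRC = 1 + j·591.9·75.5·1.78e-09 = 1 + j7.954e-05.
Step 4 — H = 1 - j7.954e-05.
Step 5 — Magnitude: |H| = 1 (-0.0 dB); phase: φ = -0.0°.

|H| = 1 (-0.0 dB), φ = -0.0°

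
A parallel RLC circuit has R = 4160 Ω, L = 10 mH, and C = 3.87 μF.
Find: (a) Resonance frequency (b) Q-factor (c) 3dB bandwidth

Step 1 — Resonance: ω₀ = 1/√(LC) = 1/√(0.01·3.87e-06) = 5083 rad/s.
Step 2 — f₀ = ω₀/(2π) = 809 Hz.
Step 3 — Parallel Q: Q = R/(ω₀L) = 4160/(5083·0.01) = 81.84.
Step 4 — Bandwidth: Δω = ω₀/Q = 62.11 rad/s; BW = Δω/(2π) = 9.886 Hz.

(a) f₀ = 809 Hz  (b) Q = 81.84  (c) BW = 9.886 Hz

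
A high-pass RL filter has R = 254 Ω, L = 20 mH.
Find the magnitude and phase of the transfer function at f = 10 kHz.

Step 1 — Angular frequency: ω = 2π·1e+04 = 6.283e+04 rad/s.
Step 2 — Transfer function: H(jω) = jωL/(R + jωL).
Step 3 — Numerator jωL = j·1257; denominator R + jωL = 254 + j1257.
Step 4 — H = 0.9607 + j0.1942.
Step 5 — Magnitude: |H| = 0.9802 (-0.2 dB); phase: φ = 11.4°.

|H| = 0.9802 (-0.2 dB), φ = 11.4°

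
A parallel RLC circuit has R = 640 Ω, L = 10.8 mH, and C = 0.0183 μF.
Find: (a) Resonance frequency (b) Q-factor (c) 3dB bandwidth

Step 1 — Resonance: ω₀ = 1/√(LC) = 1/√(0.0108·1.83e-08) = 7.113e+04 rad/s.
Step 2 — f₀ = ω₀/(2π) = 1.132e+04 Hz.
Step 3 — Parallel Q: Q = R/(ω₀L) = 640/(7.113e+04·0.0108) = 0.8331.
Step 4 — Bandwidth: Δω = ω₀/Q = 8.538e+04 rad/s; BW = Δω/(2π) = 1.359e+04 Hz.

(a) f₀ = 1.132e+04 Hz  (b) Q = 0.8331  (c) BW = 1.359e+04 Hz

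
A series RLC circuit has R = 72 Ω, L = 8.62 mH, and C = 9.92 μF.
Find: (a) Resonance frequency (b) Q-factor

Step 1 — Resonance condition Im(Z)=0 gives ω₀ = 1/√(LC).
Step 2 — ω₀ = 1/√(0.00862·9.92e-06) = 3420 rad/s.
Step 3 — f₀ = ω₀/(2π) = 544.3 Hz.
Step 4 — Series Q: Q = ω₀L/R = 3420·0.00862/72 = 0.4094.

(a) f₀ = 544.3 Hz  (b) Q = 0.4094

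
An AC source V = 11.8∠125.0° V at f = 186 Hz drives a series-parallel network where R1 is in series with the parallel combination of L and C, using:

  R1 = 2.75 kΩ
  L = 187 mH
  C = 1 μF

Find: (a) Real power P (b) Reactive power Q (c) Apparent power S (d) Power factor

Step 1 — Angular frequency: ω = 2π·f = 2π·186 = 1169 rad/s.
Step 2 — Component impedances:
  R1: Z = R = 2750 Ω
  L: Z = jωL = j·1169·0.187 = 0 + j218.5 Ω
  C: Z = 1/(jωC) = -j/(ω·C) = 0 - j855.7 Ω
Step 3 — Parallel branch: L || C = 1/(1/L + 1/C) = 0 + j293.5 Ω.
Step 4 — Series with R1: Z_total = R1 + (L || C) = 2750 + j293.5 Ω = 2766∠6.1° Ω.
Step 5 — Source phasor: V = 11.8∠125.0° V = -6.768 + j9.666 V.
Step 6 — Current: I = V / Z = -0.002063 + j0.003735 A = 0.004267∠118.9° A.
Step 7 — Complex power: S = V·I* = 0.05006 + j0.005343 VA.
Step 8 — Real power: P = Re(S) = 0.05006 W.
Step 9 — Reactive power: Q = Im(S) = 0.005343 VAR.
Step 10 — Apparent power: |S| = 0.05035 VA.
Step 11 — Power factor: PF = P/|S| = 0.9944 (lagging).

(a) P = 0.05006 W  (b) Q = 0.005343 VAR  (c) S = 0.05035 VA  (d) PF = 0.9944 (lagging)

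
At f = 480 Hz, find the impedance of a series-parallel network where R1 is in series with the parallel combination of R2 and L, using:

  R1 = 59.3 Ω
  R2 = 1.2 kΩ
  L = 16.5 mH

Step 1 — Angular frequency: ω = 2π·f = 2π·480 = 3016 rad/s.
Step 2 — Component impedances:
  R1: Z = R = 59.3 Ω
  R2: Z = R = 1200 Ω
  L: Z = jωL = j·3016·0.0165 = 0 + j49.76 Ω
Step 3 — Parallel branch: R2 || L = 1/(1/R2 + 1/L) = 2.06 + j49.68 Ω.
Step 4 — Series with R1: Z_total = R1 + (R2 || L) = 61.36 + j49.68 Ω = 78.95∠39.0° Ω.

Z = 61.36 + j49.68 Ω = 78.95∠39.0° Ω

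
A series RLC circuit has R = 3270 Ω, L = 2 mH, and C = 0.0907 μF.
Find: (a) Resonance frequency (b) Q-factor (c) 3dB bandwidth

Step 1 — Resonance: ω₀ = 1/√(LC) = 1/√(0.002·9.07e-08) = 7.425e+04 rad/s.
Step 2 — f₀ = ω₀/(2π) = 1.182e+04 Hz.
Step 3 — Series Q: Q = ω₀L/R = 7.425e+04·0.002/3270 = 0.04541.
Step 4 — Bandwidth: Δω = ω₀/Q = 1.635e+06 rad/s; BW = Δω/(2π) = 2.602e+05 Hz.

(a) f₀ = 1.182e+04 Hz  (b) Q = 0.04541  (c) BW = 2.602e+05 Hz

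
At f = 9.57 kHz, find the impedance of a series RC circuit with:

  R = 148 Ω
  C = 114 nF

Step 1 — Angular frequency: ω = 2π·f = 2π·9570 = 6.013e+04 rad/s.
Step 2 — Component impedances:
  R: Z = R = 148 Ω
  C: Z = 1/(jωC) = -j/(ω·C) = 0 - j145.9 Ω
Step 3 — Series combination: Z_total = R + C = 148 - j145.9 Ω = 207.8∠-44.6° Ω.

Z = 148 - j145.9 Ω = 207.8∠-44.6° Ω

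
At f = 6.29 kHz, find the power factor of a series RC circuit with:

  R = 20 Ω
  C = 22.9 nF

Step 1 — Angular frequency: ω = 2π·f = 2π·6290 = 3.952e+04 rad/s.
Step 2 — Component impedances:
  R: Z = R = 20 Ω
  C: Z = 1/(jωC) = -j/(ω·C) = 0 - j1105 Ω
Step 3 — Series combination: Z_total = R + C = 20 - j1105 Ω = 1105∠-89.0° Ω.
Step 4 — Power factor: PF = cos(φ) = Re(Z)/|Z| = 20/1105 = 0.0181.
Step 5 — Type: Im(Z) = -1105 ⇒ leading (phase φ = -89.0°).

PF = 0.0181 (leading, φ = -89.0°)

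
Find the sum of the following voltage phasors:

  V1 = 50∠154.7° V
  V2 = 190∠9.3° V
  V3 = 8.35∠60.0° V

Step 1 — Convert each phasor to rectangular form:
  V1 = 50·(cos(154.7°) + j·sin(154.7°)) = -45.2 + j21.37 V
  V2 = 190·(cos(9.3°) + j·sin(9.3°)) = 187.5 + j30.7 V
  V3 = 8.35·(cos(60.0°) + j·sin(60.0°)) = 4.175 + j7.231 V
Step 2 — Sum components: V_total = 146.5 + j59.3 V.
Step 3 — Convert to polar: |V_total| = 158 V, ∠V_total = 22.0°.

V_total = 158∠22.0° V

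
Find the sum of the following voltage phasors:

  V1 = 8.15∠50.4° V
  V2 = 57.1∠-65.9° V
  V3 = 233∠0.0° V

Step 1 — Convert each phasor to rectangular form:
  V1 = 8.15·(cos(50.4°) + j·sin(50.4°)) = 5.195 + j6.28 V
  V2 = 57.1·(cos(-65.9°) + j·sin(-65.9°)) = 23.32 - j52.12 V
  V3 = 233·(cos(0.0°) + j·sin(0.0°)) = 233 V
Step 2 — Sum components: V_total = 261.5 - j45.84 V.
Step 3 — Convert to polar: |V_total| = 265.5 V, ∠V_total = -9.9°.

V_total = 265.5∠-9.9° V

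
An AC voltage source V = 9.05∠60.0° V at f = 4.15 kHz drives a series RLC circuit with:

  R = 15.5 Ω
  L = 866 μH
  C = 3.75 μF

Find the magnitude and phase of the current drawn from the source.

Step 1 — Angular frequency: ω = 2π·f = 2π·4150 = 2.608e+04 rad/s.
Step 2 — Component impedances:
  R: Z = R = 15.5 Ω
  L: Z = jωL = j·2.608e+04·0.000866 = 0 + j22.58 Ω
  C: Z = 1/(jωC) = -j/(ω·C) = 0 - j10.23 Ω
Step 3 — Series combination: Z_total = R + L + C = 15.5 + j12.35 Ω = 19.82∠38.6° Ω.
Step 4 — Source phasor: V = 9.05∠60.0° V = 4.525 + j7.838 V.
Step 5 — Ohm's law: I = V / Z_total = (4.525 + j7.838) / (15.5 + j12.35) = 0.425 + j0.1669 A.
Step 6 — Convert to polar: |I| = 0.4566 A, ∠I = 21.4°.

I = 0.4566∠21.4° A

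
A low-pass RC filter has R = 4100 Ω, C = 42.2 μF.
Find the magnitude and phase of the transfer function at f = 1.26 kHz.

Step 1 — Angular frequency: ω = 2π·1260 = 7917 rad/s.
Step 2 — Transfer function: H(jω) = 1/(1 + jωRC).
Step 3 — Denominator: 1 + jωRC = 1 + j·7917·4100·4.22e-05 = 1 + j1370.
Step 4 — H = 5.33e-07 - j0.0007301.
Step 5 — Magnitude: |H| = 0.0007301 (-62.7 dB); phase: φ = -90.0°.

|H| = 0.0007301 (-62.7 dB), φ = -90.0°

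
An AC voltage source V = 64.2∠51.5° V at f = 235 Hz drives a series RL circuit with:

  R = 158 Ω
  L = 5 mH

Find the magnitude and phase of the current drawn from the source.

Step 1 — Angular frequency: ω = 2π·f = 2π·235 = 1477 rad/s.
Step 2 — Component impedances:
  R: Z = R = 158 Ω
  L: Z = jωL = j·1477·0.005 = 0 + j7.383 Ω
Step 3 — Series combination: Z_total = R + L = 158 + j7.383 Ω = 158.2∠2.7° Ω.
Step 4 — Source phasor: V = 64.2∠51.5° V = 39.97 + j50.24 V.
Step 5 — Ohm's law: I = V / Z_total = (39.97 + j50.24) / (158 + j7.383) = 0.2672 + j0.3055 A.
Step 6 — Convert to polar: |I| = 0.4059 A, ∠I = 48.8°.

I = 0.4059∠48.8° A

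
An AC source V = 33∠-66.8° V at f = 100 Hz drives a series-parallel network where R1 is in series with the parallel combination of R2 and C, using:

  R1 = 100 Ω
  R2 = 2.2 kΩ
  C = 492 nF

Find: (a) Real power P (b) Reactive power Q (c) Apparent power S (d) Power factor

Step 1 — Angular frequency: ω = 2π·f = 2π·100 = 628.3 rad/s.
Step 2 — Component impedances:
  R1: Z = R = 100 Ω
  R2: Z = R = 2200 Ω
  C: Z = 1/(jωC) = -j/(ω·C) = 0 - j3235 Ω
Step 3 — Parallel branch: R2 || C = 1/(1/R2 + 1/C) = 1504 - j1023 Ω.
Step 4 — Series with R1: Z_total = R1 + (R2 || C) = 1604 - j1023 Ω = 1903∠-32.5° Ω.
Step 5 — Source phasor: V = 33∠-66.8° V = 13 - j30.33 V.
Step 6 — Current: I = V / Z = 0.01433 - j0.009767 A = 0.01734∠-34.3° A.
Step 7 — Complex power: S = V·I* = 0.4826 - j0.3077 VA.
Step 8 — Real power: P = Re(S) = 0.4826 W.
Step 9 — Reactive power: Q = Im(S) = -0.3077 VAR.
Step 10 — Apparent power: |S| = 0.5724 VA.
Step 11 — Power factor: PF = P/|S| = 0.8432 (leading).

(a) P = 0.4826 W  (b) Q = -0.3077 VAR  (c) S = 0.5724 VA  (d) PF = 0.8432 (leading)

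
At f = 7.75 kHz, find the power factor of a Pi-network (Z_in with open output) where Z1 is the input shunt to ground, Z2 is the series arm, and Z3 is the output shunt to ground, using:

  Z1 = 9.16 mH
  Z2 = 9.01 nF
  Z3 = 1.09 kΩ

Step 1 — Angular frequency: ω = 2π·f = 2π·7750 = 4.869e+04 rad/s.
Step 2 — Component impedances:
  Z1: Z = jωL = j·4.869e+04·0.00916 = 0 + j446 Ω
  Z2: Z = 1/(jωC) = -j/(ω·C) = 0 - j2279 Ω
  Z3: Z = R = 1090 Ω
Step 3 — With open output, the series arm Z2 and the output shunt Z3 appear in series to ground: Z2 + Z3 = 1090 - j2279 Ω.
Step 4 — Parallel with input shunt Z1: Z_in = Z1 || (Z2 + Z3) = 47.67 + j526.2 Ω = 528.4∠84.8° Ω.
Step 5 — Power factor: PF = cos(φ) = Re(Z)/|Z| = 47.674/528.38 = 0.09023.
Step 6 — Type: Im(Z) = 526.2 ⇒ lagging (phase φ = 84.8°).

PF = 0.09023 (lagging, φ = 84.8°)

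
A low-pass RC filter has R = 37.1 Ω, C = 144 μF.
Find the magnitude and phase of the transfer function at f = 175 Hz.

Step 1 — Angular frequency: ω = 2π·175 = 1100 rad/s.
Step 2 — Transfer function: H(jω) = 1/(1 + jωRC).
Step 3 — Denominator: 1 + jωRC = 1 + j·1100·37.1·0.000144 = 1 + j5.874.
Step 4 — H = 0.02816 - j0.1654.
Step 5 — Magnitude: |H| = 0.1678 (-15.5 dB); phase: φ = -80.3°.

|H| = 0.1678 (-15.5 dB), φ = -80.3°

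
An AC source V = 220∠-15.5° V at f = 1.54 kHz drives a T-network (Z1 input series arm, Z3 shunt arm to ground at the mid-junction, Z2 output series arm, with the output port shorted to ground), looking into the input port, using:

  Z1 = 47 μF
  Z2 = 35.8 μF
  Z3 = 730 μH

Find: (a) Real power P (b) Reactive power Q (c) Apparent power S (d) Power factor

Step 1 — Angular frequency: ω = 2π·f = 2π·1540 = 9676 rad/s.
Step 2 — Component impedances:
  Z1: Z = 1/(jωC) = -j/(ω·C) = 0 - j2.199 Ω
  Z2: Z = 1/(jωC) = -j/(ω·C) = 0 - j2.887 Ω
  Z3: Z = jωL = j·9676·0.00073 = 0 + j7.064 Ω
Step 3 — With the output port shorted to ground, the output series arm Z2 runs from the junction to ground; the shunt arm Z3 also runs from the junction to ground. They appear in parallel: Z3 || Z2 = 0 - j4.882 Ω.
Step 4 — Series with input arm Z1: Z_in = Z1 + (Z3 || Z2) = 0 - j7.081 Ω = 7.081∠-90.0° Ω.
Step 5 — Source phasor: V = 220∠-15.5° V = 212 - j58.79 V.
Step 6 — Current: I = V / Z = 8.303 + j29.94 A = 31.07∠74.5° A.
Step 7 — Complex power: S = V·I* = 0 - j6835 VA.
Step 8 — Real power: P = Re(S) = 0 W.
Step 9 — Reactive power: Q = Im(S) = -6835 VAR.
Step 10 — Apparent power: |S| = 6835 VA.
Step 11 — Power factor: PF = P/|S| = 0 (leading).

(a) P = 0 W  (b) Q = -6835 VAR  (c) S = 6835 VA  (d) PF = 0 (leading)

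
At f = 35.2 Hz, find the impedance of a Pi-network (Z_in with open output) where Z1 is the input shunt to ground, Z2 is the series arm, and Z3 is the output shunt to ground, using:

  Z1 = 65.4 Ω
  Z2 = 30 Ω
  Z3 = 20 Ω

Step 1 — Angular frequency: ω = 2π·f = 2π·35.2 = 221.2 rad/s.
Step 2 — Component impedances:
  Z1: Z = R = 65.4 Ω
  Z2: Z = R = 30 Ω
  Z3: Z = R = 20 Ω
Step 3 — With open output, the series arm Z2 and the output shunt Z3 appear in series to ground: Z2 + Z3 = 50 Ω.
Step 4 — Parallel with input shunt Z1: Z_in = Z1 || (Z2 + Z3) = 28.34 Ω = 28.34∠0.0° Ω.

Z = 28.34 Ω = 28.34∠0.0° Ω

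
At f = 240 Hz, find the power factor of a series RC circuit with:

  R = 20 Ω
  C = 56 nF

Step 1 — Angular frequency: ω = 2π·f = 2π·240 = 1508 rad/s.
Step 2 — Component impedances:
  R: Z = R = 20 Ω
  C: Z = 1/(jωC) = -j/(ω·C) = 0 - j1.184e+04 Ω
Step 3 — Series combination: Z_total = R + C = 20 - j1.184e+04 Ω = 1.184e+04∠-89.9° Ω.
Step 4 — Power factor: PF = cos(φ) = Re(Z)/|Z| = 20/1.184e+04 = 0.001689.
Step 5 — Type: Im(Z) = -1.184e+04 ⇒ leading (phase φ = -89.9°).

PF = 0.001689 (leading, φ = -89.9°)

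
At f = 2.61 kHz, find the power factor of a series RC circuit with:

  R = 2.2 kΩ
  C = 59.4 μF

Step 1 — Angular frequency: ω = 2π·f = 2π·2610 = 1.64e+04 rad/s.
Step 2 — Component impedances:
  R: Z = R = 2200 Ω
  C: Z = 1/(jωC) = -j/(ω·C) = 0 - j1.027 Ω
Step 3 — Series combination: Z_total = R + C = 2200 - j1.027 Ω = 2200∠-0.0° Ω.
Step 4 — Power factor: PF = cos(φ) = Re(Z)/|Z| = 2200/2200 = 1.
Step 5 — Type: Im(Z) = -1.027 ⇒ leading (phase φ = -0.0°).

PF = 1 (leading, φ = -0.0°)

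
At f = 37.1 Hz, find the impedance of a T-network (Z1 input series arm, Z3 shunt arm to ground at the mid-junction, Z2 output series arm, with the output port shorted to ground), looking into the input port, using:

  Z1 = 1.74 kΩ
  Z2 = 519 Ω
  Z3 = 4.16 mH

Step 1 — Angular frequency: ω = 2π·f = 2π·37.1 = 233.1 rad/s.
Step 2 — Component impedances:
  Z1: Z = R = 1740 Ω
  Z2: Z = R = 519 Ω
  Z3: Z = jωL = j·233.1·0.00416 = 0 + j0.9697 Ω
Step 3 — With the output port shorted to ground, the output series arm Z2 runs from the junction to ground; the shunt arm Z3 also runs from the junction to ground. They appear in parallel: Z3 || Z2 = 0.001812 + j0.9697 Ω.
Step 4 — Series with input arm Z1: Z_in = Z1 + (Z3 || Z2) = 1740 + j0.9697 Ω = 1740∠0.0° Ω.

Z = 1740 + j0.9697 Ω = 1740∠0.0° Ω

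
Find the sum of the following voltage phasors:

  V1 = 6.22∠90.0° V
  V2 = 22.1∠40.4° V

Step 1 — Convert each phasor to rectangular form:
  V1 = 6.22·(cos(90.0°) + j·sin(90.0°)) = 0 + j6.22 V
  V2 = 22.1·(cos(40.4°) + j·sin(40.4°)) = 16.83 + j14.32 V
Step 2 — Sum components: V_total = 16.83 + j20.54 V.
Step 3 — Convert to polar: |V_total| = 26.56 V, ∠V_total = 50.7°.

V_total = 26.56∠50.7° V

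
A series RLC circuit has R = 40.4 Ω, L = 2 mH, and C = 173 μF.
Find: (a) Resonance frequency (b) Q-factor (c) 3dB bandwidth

Step 1 — Resonance condition Im(Z)=0 gives ω₀ = 1/√(LC).
Step 2 — ω₀ = 1/√(0.002·0.000173) = 1700 rad/s.
Step 3 — f₀ = ω₀/(2π) = 270.6 Hz.
Step 4 — Series Q: Q = ω₀L/R = 1700·0.002/40.4 = 0.08416.
Step 5 — 3dB bandwidth: Δω = ω₀/Q = 2.02e+04 rad/s; BW = Δω/(2π) = 3215 Hz.

(a) f₀ = 270.6 Hz  (b) Q = 0.08416  (c) BW = 3215 Hz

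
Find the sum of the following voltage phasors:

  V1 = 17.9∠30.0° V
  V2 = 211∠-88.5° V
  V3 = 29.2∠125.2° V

Step 1 — Convert each phasor to rectangular form:
  V1 = 17.9·(cos(30.0°) + j·sin(30.0°)) = 15.5 + j8.95 V
  V2 = 211·(cos(-88.5°) + j·sin(-88.5°)) = 5.523 - j210.9 V
  V3 = 29.2·(cos(125.2°) + j·sin(125.2°)) = -16.83 + j23.86 V
Step 2 — Sum components: V_total = 4.193 - j178.1 V.
Step 3 — Convert to polar: |V_total| = 178.2 V, ∠V_total = -88.7°.

V_total = 178.2∠-88.7° V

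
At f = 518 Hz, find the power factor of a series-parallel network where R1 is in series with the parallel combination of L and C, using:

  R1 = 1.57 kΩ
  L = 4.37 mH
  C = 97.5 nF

Step 1 — Angular frequency: ω = 2π·f = 2π·518 = 3255 rad/s.
Step 2 — Component impedances:
  R1: Z = R = 1570 Ω
  L: Z = jωL = j·3255·0.00437 = 0 + j14.22 Ω
  C: Z = 1/(jωC) = -j/(ω·C) = 0 - j3151 Ω
Step 3 — Parallel branch: L || C = 1/(1/L + 1/C) = 0 + j14.29 Ω.
Step 4 — Series with R1: Z_total = R1 + (L || C) = 1570 + j14.29 Ω = 1570∠0.5° Ω.
Step 5 — Power factor: PF = cos(φ) = Re(Z)/|Z| = 1570/1570 = 1.
Step 6 — Type: Im(Z) = 14.29 ⇒ lagging (phase φ = 0.5°).

PF = 1 (lagging, φ = 0.5°)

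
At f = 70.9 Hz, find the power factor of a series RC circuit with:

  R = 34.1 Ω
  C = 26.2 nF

Step 1 — Angular frequency: ω = 2π·f = 2π·70.9 = 445.5 rad/s.
Step 2 — Component impedances:
  R: Z = R = 34.1 Ω
  C: Z = 1/(jωC) = -j/(ω·C) = 0 - j8.568e+04 Ω
Step 3 — Series combination: Z_total = R + C = 34.1 - j8.568e+04 Ω = 8.568e+04∠-90.0° Ω.
Step 4 — Power factor: PF = cos(φ) = Re(Z)/|Z| = 34.1/8.568e+04 = 0.000398.
Step 5 — Type: Im(Z) = -8.568e+04 ⇒ leading (phase φ = -90.0°).

PF = 0.000398 (leading, φ = -90.0°)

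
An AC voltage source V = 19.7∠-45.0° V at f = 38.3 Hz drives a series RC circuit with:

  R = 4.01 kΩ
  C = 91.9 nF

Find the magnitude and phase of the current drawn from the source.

Step 1 — Angular frequency: ω = 2π·f = 2π·38.3 = 240.6 rad/s.
Step 2 — Component impedances:
  R: Z = R = 4010 Ω
  C: Z = 1/(jωC) = -j/(ω·C) = 0 - j4.522e+04 Ω
Step 3 — Series combination: Z_total = R + C = 4010 - j4.522e+04 Ω = 4.539e+04∠-84.9° Ω.
Step 4 — Source phasor: V = 19.7∠-45.0° V = 13.93 - j13.93 V.
Step 5 — Ohm's law: I = V / Z_total = (13.93 - j13.93) / (4010 - j4.522e+04) = 0.0003328 + j0.0002786 A.
Step 6 — Convert to polar: |I| = 0.000434 A, ∠I = 39.9°.

I = 0.000434∠39.9° A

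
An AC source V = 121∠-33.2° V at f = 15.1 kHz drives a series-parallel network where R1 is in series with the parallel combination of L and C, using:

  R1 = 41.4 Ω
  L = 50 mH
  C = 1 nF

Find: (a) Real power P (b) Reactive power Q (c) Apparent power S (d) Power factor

Step 1 — Angular frequency: ω = 2π·f = 2π·1.51e+04 = 9.488e+04 rad/s.
Step 2 — Component impedances:
  R1: Z = R = 41.4 Ω
  L: Z = jωL = j·9.488e+04·0.05 = 0 + j4744 Ω
  C: Z = 1/(jωC) = -j/(ω·C) = 0 - j1.054e+04 Ω
Step 3 — Parallel branch: L || C = 1/(1/L + 1/C) = 0 + j8626 Ω.
Step 4 — Series with R1: Z_total = R1 + (L || C) = 41.4 + j8626 Ω = 8626∠89.7° Ω.
Step 5 — Source phasor: V = 121∠-33.2° V = 101.2 - j66.26 V.
Step 6 — Current: I = V / Z = -0.007624 - j0.01177 A = 0.01403∠-122.9° A.
Step 7 — Complex power: S = V·I* = 0.008145 + j1.697 VA.
Step 8 — Real power: P = Re(S) = 0.008145 W.
Step 9 — Reactive power: Q = Im(S) = 1.697 VAR.
Step 10 — Apparent power: |S| = 1.697 VA.
Step 11 — Power factor: PF = P/|S| = 0.004799 (lagging).

(a) P = 0.008145 W  (b) Q = 1.697 VAR  (c) S = 1.697 VA  (d) PF = 0.004799 (lagging)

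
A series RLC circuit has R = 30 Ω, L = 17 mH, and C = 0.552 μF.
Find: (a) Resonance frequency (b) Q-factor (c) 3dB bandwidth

Step 1 — Resonance: ω₀ = 1/√(LC) = 1/√(0.017·5.52e-07) = 1.032e+04 rad/s.
Step 2 — f₀ = ω₀/(2π) = 1643 Hz.
Step 3 — Series Q: Q = ω₀L/R = 1.032e+04·0.017/30 = 5.85.
Step 4 — Bandwidth: Δω = ω₀/Q = 1765 rad/s; BW = Δω/(2π) = 280.9 Hz.

(a) f₀ = 1643 Hz  (b) Q = 5.85  (c) BW = 280.9 Hz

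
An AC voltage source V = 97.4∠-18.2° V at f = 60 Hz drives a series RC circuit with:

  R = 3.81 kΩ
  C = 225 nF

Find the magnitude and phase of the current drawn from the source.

Step 1 — Angular frequency: ω = 2π·f = 2π·60 = 377 rad/s.
Step 2 — Component impedances:
  R: Z = R = 3810 Ω
  C: Z = 1/(jωC) = -j/(ω·C) = 0 - j1.179e+04 Ω
Step 3 — Series combination: Z_total = R + C = 3810 - j1.179e+04 Ω = 1.239e+04∠-72.1° Ω.
Step 4 — Source phasor: V = 97.4∠-18.2° V = 92.53 - j30.42 V.
Step 5 — Ohm's law: I = V / Z_total = (92.53 - j30.42) / (3810 - j1.179e+04) = 0.004633 + j0.006351 A.
Step 6 — Convert to polar: |I| = 0.007861 A, ∠I = 53.9°.

I = 0.007861∠53.9° A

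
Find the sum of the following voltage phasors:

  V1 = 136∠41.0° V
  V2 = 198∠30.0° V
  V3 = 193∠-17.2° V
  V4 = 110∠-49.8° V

Step 1 — Convert each phasor to rectangular form:
  V1 = 136·(cos(41.0°) + j·sin(41.0°)) = 102.6 + j89.22 V
  V2 = 198·(cos(30.0°) + j·sin(30.0°)) = 171.5 + j99 V
  V3 = 193·(cos(-17.2°) + j·sin(-17.2°)) = 184.4 - j57.07 V
  V4 = 110·(cos(-49.8°) + j·sin(-49.8°)) = 71 - j84.02 V
Step 2 — Sum components: V_total = 529.5 + j47.13 V.
Step 3 — Convert to polar: |V_total| = 531.6 V, ∠V_total = 5.1°.

V_total = 531.6∠5.1° V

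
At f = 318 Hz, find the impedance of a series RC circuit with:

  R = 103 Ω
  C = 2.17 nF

Step 1 — Angular frequency: ω = 2π·f = 2π·318 = 1998 rad/s.
Step 2 — Component impedances:
  R: Z = R = 103 Ω
  C: Z = 1/(jωC) = -j/(ω·C) = 0 - j2.306e+05 Ω
Step 3 — Series combination: Z_total = R + C = 103 - j2.306e+05 Ω = 2.306e+05∠-90.0° Ω.

Z = 103 - j2.306e+05 Ω = 2.306e+05∠-90.0° Ω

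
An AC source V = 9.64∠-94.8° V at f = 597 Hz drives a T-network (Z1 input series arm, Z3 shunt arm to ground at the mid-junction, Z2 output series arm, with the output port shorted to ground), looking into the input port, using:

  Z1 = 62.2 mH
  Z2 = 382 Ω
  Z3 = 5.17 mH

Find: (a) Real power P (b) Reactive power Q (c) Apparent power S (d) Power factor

Step 1 — Angular frequency: ω = 2π·f = 2π·597 = 3751 rad/s.
Step 2 — Component impedances:
  Z1: Z = jωL = j·3751·0.0622 = 0 + j233.3 Ω
  Z2: Z = R = 382 Ω
  Z3: Z = jωL = j·3751·0.00517 = 0 + j19.39 Ω
Step 3 — With the output port shorted to ground, the output series arm Z2 runs from the junction to ground; the shunt arm Z3 also runs from the junction to ground. They appear in parallel: Z3 || Z2 = 0.982 + j19.34 Ω.
Step 4 — Series with input arm Z1: Z_in = Z1 + (Z3 || Z2) = 0.982 + j252.7 Ω = 252.7∠89.8° Ω.
Step 5 — Source phasor: V = 9.64∠-94.8° V = -0.8067 - j9.606 V.
Step 6 — Current: I = V / Z = -0.03803 + j0.003045 A = 0.03815∠175.4° A.
Step 7 — Complex power: S = V·I* = 0.00143 + j0.3678 VA.
Step 8 — Real power: P = Re(S) = 0.00143 W.
Step 9 — Reactive power: Q = Im(S) = 0.3678 VAR.
Step 10 — Apparent power: |S| = 0.3678 VA.
Step 11 — Power factor: PF = P/|S| = 0.003887 (lagging).

(a) P = 0.00143 W  (b) Q = 0.3678 VAR  (c) S = 0.3678 VA  (d) PF = 0.003887 (lagging)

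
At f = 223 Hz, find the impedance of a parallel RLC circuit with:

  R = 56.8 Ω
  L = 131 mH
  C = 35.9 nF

Step 1 — Angular frequency: ω = 2π·f = 2π·223 = 1401 rad/s.
Step 2 — Component impedances:
  R: Z = R = 56.8 Ω
  L: Z = jωL = j·1401·0.131 = 0 + j183.6 Ω
  C: Z = 1/(jωC) = -j/(ω·C) = 0 - j1.988e+04 Ω
Step 3 — Parallel combination: 1/Z_total = 1/R + 1/L + 1/C; Z_total = 51.92 + j15.92 Ω = 54.3∠17.0° Ω.

Z = 51.92 + j15.92 Ω = 54.3∠17.0° Ω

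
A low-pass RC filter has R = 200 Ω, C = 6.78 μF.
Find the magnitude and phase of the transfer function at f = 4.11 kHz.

Step 1 — Angular frequency: ω = 2π·4110 = 2.582e+04 rad/s.
Step 2 — Transfer function: H(jω) = 1/(1 + jωRC).
Step 3 — Denominator: 1 + jωRC = 1 + j·2.582e+04·200·6.78e-06 = 1 + j35.02.
Step 4 — H = 0.0008149 - j0.02853.
Step 5 — Magnitude: |H| = 0.02855 (-30.9 dB); phase: φ = -88.4°.

|H| = 0.02855 (-30.9 dB), φ = -88.4°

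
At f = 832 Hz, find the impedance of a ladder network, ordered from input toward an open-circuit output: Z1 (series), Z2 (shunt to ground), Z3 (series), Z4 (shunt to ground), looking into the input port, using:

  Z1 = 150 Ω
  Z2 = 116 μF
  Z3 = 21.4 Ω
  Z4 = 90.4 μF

Step 1 — Angular frequency: ω = 2π·f = 2π·832 = 5228 rad/s.
Step 2 — Component impedances:
  Z1: Z = R = 150 Ω
  Z2: Z = 1/(jωC) = -j/(ω·C) = 0 - j1.649 Ω
  Z3: Z = R = 21.4 Ω
  Z4: Z = 1/(jωC) = -j/(ω·C) = 0 - j2.116 Ω
Step 3 — Ladder network (open output): work backward from the far end, alternating series and parallel combinations. Z_in = 150.1 - j1.627 Ω = 150.1∠-0.6° Ω.

Z = 150.1 - j1.627 Ω = 150.1∠-0.6° Ω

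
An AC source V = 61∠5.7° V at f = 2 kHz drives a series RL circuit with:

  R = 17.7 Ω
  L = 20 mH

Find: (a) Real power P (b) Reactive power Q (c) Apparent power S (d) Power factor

Step 1 — Angular frequency: ω = 2π·f = 2π·2000 = 1.257e+04 rad/s.
Step 2 — Component impedances:
  R: Z = R = 17.7 Ω
  L: Z = jωL = j·1.257e+04·0.02 = 0 + j251.3 Ω
Step 3 — Series combination: Z_total = R + L = 17.7 + j251.3 Ω = 251.9∠86.0° Ω.
Step 4 — Source phasor: V = 61∠5.7° V = 60.7 + j6.059 V.
Step 5 — Current: I = V / Z = 0.04091 - j0.2386 A = 0.2421∠-80.3° A.
Step 6 — Complex power: S = V·I* = 1.038 + j14.73 VA.
Step 7 — Real power: P = Re(S) = 1.038 W.
Step 8 — Reactive power: Q = Im(S) = 14.73 VAR.
Step 9 — Apparent power: |S| = 14.77 VA.
Step 10 — Power factor: PF = P/|S| = 0.07025 (lagging).

(a) P = 1.038 W  (b) Q = 14.73 VAR  (c) S = 14.77 VA  (d) PF = 0.07025 (lagging)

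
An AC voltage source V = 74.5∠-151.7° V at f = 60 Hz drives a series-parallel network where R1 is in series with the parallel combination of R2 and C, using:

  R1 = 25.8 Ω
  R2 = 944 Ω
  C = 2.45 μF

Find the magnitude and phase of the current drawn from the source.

Step 1 — Angular frequency: ω = 2π·f = 2π·60 = 377 rad/s.
Step 2 — Component impedances:
  R1: Z = R = 25.8 Ω
  R2: Z = R = 944 Ω
  C: Z = 1/(jωC) = -j/(ω·C) = 0 - j1083 Ω
Step 3 — Parallel branch: R2 || C = 1/(1/R2 + 1/C) = 536.3 - j467.6 Ω.
Step 4 — Series with R1: Z_total = R1 + (R2 || C) = 562.1 - j467.6 Ω = 731.2∠-39.8° Ω.
Step 5 — Source phasor: V = 74.5∠-151.7° V = -65.6 - j35.32 V.
Step 6 — Ohm's law: I = V / Z_total = (-65.6 - j35.32) / (562.1 - j467.6) = -0.03808 - j0.09451 A.
Step 7 — Convert to polar: |I| = 0.1019 A, ∠I = -111.9°.

I = 0.1019∠-111.9° A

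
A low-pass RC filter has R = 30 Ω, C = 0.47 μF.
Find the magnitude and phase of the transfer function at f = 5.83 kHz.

Step 1 — Angular frequency: ω = 2π·5830 = 3.663e+04 rad/s.
Step 2 — Transfer function: H(jω) = 1/(1 + jωRC).
Step 3 — Denominator: 1 + jωRC = 1 + j·3.663e+04·30·4.7e-07 = 1 + j0.5165.
Step 4 — H = 0.7894 - j0.4077.
Step 5 — Magnitude: |H| = 0.8885 (-1.0 dB); phase: φ = -27.3°.

|H| = 0.8885 (-1.0 dB), φ = -27.3°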